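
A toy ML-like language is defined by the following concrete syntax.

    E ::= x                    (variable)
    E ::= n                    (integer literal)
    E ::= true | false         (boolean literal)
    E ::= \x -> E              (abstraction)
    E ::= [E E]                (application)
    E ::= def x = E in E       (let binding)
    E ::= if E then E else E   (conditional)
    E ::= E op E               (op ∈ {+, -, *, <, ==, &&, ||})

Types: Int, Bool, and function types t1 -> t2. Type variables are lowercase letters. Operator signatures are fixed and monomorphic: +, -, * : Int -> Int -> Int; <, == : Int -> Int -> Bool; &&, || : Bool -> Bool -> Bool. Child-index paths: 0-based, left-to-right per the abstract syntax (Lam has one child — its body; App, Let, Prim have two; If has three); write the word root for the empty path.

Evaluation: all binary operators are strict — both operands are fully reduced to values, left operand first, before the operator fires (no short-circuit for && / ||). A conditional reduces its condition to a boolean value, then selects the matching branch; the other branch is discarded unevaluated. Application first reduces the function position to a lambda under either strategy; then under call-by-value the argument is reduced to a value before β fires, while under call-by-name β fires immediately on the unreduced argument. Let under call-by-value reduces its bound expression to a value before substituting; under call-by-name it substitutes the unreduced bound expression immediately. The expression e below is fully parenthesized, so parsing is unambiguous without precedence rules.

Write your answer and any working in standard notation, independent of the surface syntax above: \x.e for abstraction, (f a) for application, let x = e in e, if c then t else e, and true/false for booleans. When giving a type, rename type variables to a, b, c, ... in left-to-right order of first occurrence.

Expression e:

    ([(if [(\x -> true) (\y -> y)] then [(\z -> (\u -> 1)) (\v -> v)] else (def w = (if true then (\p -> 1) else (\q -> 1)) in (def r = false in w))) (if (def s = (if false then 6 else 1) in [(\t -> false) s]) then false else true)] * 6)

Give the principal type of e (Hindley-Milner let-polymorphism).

Answer: Int

Trace:
\x._ : a -> Bool
y : b
\y._ : b -> b
  unify a -> Bool ~ (b -> b) -> c
  unify a ~ b -> b
  unify Bool ~ c
_ _ : Bool
  unify Bool ~ Bool
\u._ : e -> Int
\z._ : d -> e -> Int
v : f
\v._ : f -> f
  unify d -> e -> Int ~ (f -> f) -> g
  unify d ~ f -> f
  unify e -> Int ~ g
_ _ : e -> Int
  unify Bool ~ Bool
\p._ : h -> Int
\q._ : i -> Int
  unify h -> Int ~ i -> Int
  unify h ~ i
  unify Int ~ Int
let w : forall. i -> Int
let r : Bool
w : j -> Int
  unify e -> Int ~ j -> Int
  unify e ~ j
  unify Int ~ Int
  unify Bool ~ Bool
  unify Int ~ Int
let s : Int
\t._ : k -> Bool
s : Int
  unify k -> Bool ~ Int -> l
  unify k ~ Int
  unify Bool ~ l
_ _ : Bool
  unify Bool ~ Bool
  unify Bool ~ Bool
  unify j -> Int ~ Bool -> m
  unify j ~ Bool
  unify Int ~ m
_ _ : Int
  unify Int ~ Int
  unify Int ~ Int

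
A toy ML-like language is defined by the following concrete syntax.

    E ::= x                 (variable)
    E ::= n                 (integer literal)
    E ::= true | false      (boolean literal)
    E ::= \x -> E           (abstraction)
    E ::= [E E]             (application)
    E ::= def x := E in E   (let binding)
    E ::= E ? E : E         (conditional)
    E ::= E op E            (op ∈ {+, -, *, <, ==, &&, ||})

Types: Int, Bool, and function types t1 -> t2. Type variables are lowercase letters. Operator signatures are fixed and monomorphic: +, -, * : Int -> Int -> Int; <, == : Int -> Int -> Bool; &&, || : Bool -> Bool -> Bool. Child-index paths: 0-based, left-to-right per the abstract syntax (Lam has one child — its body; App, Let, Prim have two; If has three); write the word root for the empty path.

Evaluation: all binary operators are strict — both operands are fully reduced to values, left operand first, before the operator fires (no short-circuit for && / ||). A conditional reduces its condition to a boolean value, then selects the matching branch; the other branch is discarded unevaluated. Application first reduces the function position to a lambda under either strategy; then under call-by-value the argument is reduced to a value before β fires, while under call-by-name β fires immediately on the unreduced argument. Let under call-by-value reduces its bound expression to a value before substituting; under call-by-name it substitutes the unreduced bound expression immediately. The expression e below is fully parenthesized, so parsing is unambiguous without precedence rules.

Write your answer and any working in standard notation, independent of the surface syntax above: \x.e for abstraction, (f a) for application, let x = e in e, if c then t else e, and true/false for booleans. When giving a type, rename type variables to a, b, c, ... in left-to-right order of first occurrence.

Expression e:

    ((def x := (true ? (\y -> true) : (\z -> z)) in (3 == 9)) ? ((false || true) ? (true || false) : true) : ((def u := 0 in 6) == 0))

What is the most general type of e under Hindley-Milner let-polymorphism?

Trace:
  unify Bool ~ Bool
\y._ : a -> Bool
z : b
\z._ : b -> b
  unify a -> Bool ~ b -> b
  unify a ~ b
  unify Bool ~ b
let x : Bool -> Bool
  unify Int ~ Int
  unify Int ~ Int
  unify Bool ~ Bool
  unify Bool ~ Bool
  unify Bool ~ Bool
  unify Bool ~ Bool
  unify Bool ~ Bool
  unify Bool ~ Bool
  unify Bool ~ Bool
let u : Int
  unify Int ~ Int
  unify Int ~ Int
  unify Bool ~ Bool

Answer: Bool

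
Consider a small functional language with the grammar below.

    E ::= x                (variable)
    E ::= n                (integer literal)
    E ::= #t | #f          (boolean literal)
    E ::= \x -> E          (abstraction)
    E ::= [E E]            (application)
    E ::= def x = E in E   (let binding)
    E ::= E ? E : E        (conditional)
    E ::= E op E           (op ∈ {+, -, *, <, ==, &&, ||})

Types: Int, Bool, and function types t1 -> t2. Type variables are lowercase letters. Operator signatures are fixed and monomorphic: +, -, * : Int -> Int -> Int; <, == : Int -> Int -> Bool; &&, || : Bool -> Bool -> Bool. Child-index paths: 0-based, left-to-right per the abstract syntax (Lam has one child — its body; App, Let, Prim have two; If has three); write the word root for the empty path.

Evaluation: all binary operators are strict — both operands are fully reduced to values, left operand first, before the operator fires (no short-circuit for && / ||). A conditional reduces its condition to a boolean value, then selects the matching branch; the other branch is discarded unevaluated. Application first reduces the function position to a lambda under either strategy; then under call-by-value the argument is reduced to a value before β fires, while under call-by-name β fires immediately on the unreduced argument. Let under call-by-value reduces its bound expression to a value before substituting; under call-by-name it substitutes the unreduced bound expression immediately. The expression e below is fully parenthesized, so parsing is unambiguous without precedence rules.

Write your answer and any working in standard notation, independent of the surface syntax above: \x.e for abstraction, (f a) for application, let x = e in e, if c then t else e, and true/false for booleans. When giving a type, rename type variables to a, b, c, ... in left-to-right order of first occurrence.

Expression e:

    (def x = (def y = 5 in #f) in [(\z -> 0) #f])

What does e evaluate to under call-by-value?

Derivation:
step 0: (let x = (let y = 5 in false) in ((\z.0) false))
step 1: [let@0] (let x = false in ((\z.0) false))
step 2: [let@root] ((\z.0) false)
step 3: [beta@root] 0

Answer: 0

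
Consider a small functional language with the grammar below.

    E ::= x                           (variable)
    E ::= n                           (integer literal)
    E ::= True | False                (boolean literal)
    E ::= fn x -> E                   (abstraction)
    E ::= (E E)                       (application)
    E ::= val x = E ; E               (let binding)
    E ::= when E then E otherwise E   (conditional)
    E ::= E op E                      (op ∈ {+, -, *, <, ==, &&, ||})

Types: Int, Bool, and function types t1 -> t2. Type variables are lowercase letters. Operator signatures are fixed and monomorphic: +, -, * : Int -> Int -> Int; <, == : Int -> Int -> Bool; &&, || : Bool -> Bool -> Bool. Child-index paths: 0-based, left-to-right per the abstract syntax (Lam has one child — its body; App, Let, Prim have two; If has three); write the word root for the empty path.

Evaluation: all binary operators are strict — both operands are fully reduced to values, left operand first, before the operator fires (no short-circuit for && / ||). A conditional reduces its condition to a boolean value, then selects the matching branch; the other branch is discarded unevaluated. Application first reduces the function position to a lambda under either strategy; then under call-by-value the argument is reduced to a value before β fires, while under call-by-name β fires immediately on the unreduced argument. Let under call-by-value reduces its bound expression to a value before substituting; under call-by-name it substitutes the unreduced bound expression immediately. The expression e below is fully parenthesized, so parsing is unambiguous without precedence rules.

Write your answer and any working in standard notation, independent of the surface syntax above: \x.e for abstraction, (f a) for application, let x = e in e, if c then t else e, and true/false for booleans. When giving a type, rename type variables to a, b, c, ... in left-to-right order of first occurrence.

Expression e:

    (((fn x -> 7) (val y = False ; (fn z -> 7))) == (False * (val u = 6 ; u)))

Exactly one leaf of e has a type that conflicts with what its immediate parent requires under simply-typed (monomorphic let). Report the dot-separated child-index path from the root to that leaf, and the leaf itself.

Working:
\x._ : a -> Int
let y : Bool
\z._ : b -> Int
  unify a -> Int ~ (b -> Int) -> c
  unify a ~ b -> Int
  unify Int ~ c
_ _ : Int
  unify Int ~ Int
  unify Bool ~ Int
  FAIL: mismatch Bool ~ Int

Answer: 1.0 : false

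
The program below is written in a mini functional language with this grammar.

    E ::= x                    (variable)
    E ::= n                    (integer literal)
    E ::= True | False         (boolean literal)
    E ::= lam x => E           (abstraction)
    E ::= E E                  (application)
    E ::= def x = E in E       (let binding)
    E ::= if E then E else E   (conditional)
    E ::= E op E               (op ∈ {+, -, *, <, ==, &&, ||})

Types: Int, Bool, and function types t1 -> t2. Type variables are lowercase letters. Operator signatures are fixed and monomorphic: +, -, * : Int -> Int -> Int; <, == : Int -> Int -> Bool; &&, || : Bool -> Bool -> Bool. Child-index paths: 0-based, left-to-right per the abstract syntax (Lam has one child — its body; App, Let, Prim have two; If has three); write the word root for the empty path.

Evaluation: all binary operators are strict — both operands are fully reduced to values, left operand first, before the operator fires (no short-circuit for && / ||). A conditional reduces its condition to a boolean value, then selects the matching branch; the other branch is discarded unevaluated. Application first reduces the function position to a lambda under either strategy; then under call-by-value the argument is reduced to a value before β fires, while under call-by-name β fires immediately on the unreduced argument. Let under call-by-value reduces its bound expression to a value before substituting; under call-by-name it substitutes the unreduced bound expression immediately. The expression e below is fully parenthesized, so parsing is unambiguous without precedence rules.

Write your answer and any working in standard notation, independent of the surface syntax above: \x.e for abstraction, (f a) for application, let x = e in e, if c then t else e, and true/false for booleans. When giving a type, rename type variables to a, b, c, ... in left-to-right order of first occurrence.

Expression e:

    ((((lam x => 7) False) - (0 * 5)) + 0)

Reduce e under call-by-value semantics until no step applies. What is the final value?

Answer: 7

Trace:
step 0: ((((\x.7) false) - (0 * 5)) + 0)
step 1: [beta@0.0] ((7 - (0 * 5)) + 0)
step 2: [delta@0.1] ((7 - 0) + 0)
step 3: [delta@0] (7 + 0)
step 4: [delta@root] 7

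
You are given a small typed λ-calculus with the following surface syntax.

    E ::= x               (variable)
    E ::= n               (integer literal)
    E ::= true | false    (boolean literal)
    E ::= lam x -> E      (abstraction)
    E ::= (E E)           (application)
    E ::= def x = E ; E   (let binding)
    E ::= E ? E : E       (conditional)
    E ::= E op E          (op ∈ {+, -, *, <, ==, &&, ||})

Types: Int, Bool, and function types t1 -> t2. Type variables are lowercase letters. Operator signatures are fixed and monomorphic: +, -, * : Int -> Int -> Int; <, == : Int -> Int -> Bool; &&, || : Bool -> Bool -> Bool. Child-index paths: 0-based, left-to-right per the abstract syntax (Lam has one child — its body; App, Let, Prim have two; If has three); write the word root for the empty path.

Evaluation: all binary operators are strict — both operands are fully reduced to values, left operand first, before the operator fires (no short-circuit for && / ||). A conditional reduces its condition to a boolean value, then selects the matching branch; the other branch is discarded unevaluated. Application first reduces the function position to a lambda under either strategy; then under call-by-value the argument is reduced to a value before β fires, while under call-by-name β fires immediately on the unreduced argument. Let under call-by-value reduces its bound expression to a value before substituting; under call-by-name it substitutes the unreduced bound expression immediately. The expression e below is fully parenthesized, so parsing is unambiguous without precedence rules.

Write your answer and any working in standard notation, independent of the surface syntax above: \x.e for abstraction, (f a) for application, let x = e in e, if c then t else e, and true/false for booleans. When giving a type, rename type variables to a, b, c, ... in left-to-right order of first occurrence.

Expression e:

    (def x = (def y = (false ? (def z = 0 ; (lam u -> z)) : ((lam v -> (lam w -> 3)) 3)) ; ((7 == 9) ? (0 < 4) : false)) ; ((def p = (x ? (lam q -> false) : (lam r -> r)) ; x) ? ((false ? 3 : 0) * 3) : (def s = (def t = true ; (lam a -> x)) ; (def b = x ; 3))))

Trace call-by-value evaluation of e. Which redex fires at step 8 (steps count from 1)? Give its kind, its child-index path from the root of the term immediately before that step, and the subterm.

Answer: let at 0 : (let p = (\r.r) in false)

Working:
step 0: (let x = (let y = (if false then (let z = 0 in (\u.z)) else ((\v.(\w.3)) 3)) in (if (7 == 9) then (0 < 4) else false)) in (if (let p = (if x then (\q.false) else (\r.r)) in x) then ((if false then 3 else 0) * 3) else (let s = (let t = true in (\a.x)) in (let b = x in 3))))
step 1: [if@0.0] (let x = (let y = ((\v.(\w.3)) 3) in (if (7 == 9) then (0 < 4) else false)) in (if (let p = (if x then (\q.false) else (\r.r)) in x) then ((if false then 3 else 0) * 3) else (let s = (let t = true in (\a.x)) in (let b = x in 3))))
step 2: [beta@0.0] (let x = (let y = (\w.3) in (if (7 == 9) then (0 < 4) else false)) in (if (let p = (if x then (\q.false) else (\r.r)) in x) then ((if false then 3 else 0) * 3) else (let s = (let t = true in (\a.x)) in (let b = x in 3))))
step 3: [let@0] (let x = (if (7 == 9) then (0 < 4) else false) in (if (let p = (if x then (\q.false) else (\r.r)) in x) then ((if false then 3 else 0) * 3) else (let s = (let t = true in (\a.x)) in (let b = x in 3))))
step 4: [delta@0.0] (let x = (if false then (0 < 4) else false) in (if (let p = (if x then (\q.false) else (\r.r)) in x) then ((if false then 3 else 0) * 3) else (let s = (let t = true in (\a.x)) in (let b = x in 3))))
step 5: [if@0] (let x = false in (if (let p = (if x then (\q.false) else (\r.r)) in x) then ((if false then 3 else 0) * 3) else (let s = (let t = true in (\a.x)) in (let b = x in 3))))
step 6: [let@root] (if (let p = (if false then (\q.false) else (\r.r)) in false) then ((if false then 3 else 0) * 3) else (let s = (let t = true in (\a.false)) in (let b = false in 3)))
step 7: [if@0.0] (if (let p = (\r.r) in false) then ((if false then 3 else 0) * 3) else (let s = (let t = true in (\a.false)) in (let b = false in 3)))
step 8: [let@0] (if false then ((if false then 3 else 0) * 3) else (let s = (let t = true in (\a.false)) in (let b = false in 3)))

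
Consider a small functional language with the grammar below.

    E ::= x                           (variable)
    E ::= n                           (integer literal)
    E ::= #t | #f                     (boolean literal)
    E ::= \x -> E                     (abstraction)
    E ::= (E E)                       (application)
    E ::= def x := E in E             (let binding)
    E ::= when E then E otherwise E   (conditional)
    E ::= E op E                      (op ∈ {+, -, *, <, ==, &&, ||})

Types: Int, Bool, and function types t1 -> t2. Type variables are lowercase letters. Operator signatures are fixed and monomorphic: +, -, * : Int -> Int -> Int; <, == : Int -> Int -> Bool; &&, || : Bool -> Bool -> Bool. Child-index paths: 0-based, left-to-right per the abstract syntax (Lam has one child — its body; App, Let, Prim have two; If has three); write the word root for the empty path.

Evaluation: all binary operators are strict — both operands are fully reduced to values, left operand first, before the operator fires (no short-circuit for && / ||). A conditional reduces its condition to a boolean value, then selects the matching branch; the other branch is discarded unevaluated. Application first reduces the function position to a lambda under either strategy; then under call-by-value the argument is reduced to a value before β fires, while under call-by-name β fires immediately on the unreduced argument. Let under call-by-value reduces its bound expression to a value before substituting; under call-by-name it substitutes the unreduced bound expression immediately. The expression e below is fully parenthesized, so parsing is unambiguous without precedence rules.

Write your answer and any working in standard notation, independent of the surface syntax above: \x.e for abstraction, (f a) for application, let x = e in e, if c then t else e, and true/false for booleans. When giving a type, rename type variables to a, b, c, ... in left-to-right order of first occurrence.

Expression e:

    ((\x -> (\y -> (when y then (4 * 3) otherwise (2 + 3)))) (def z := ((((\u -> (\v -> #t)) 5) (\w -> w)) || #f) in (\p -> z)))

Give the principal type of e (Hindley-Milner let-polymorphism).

Trace:
y : b
  unify b ~ Bool
  unify Int ~ Int
  unify Int ~ Int
  unify Int ~ Int
  unify Int ~ Int
  unify Int ~ Int
\y._ : Bool -> Int
\x._ : a -> Bool -> Int
\v._ : d -> Bool
\u._ : c -> d -> Bool
  unify c -> d -> Bool ~ Int -> e
  unify c ~ Int
  unify d -> Bool ~ e
_ _ : d -> Bool
w : f
\w._ : f -> f
  unify d -> Bool ~ (f -> f) -> g
  unify d ~ f -> f
  unify Bool ~ g
_ _ : Bool
  unify Bool ~ Bool
  unify Bool ~ Bool
let z : Bool
z : Bool
\p._ : h -> Bool
  unify a -> Bool -> Int ~ (h -> Bool) -> i
  unify a ~ h -> Bool
  unify Bool -> Int ~ i
_ _ : Bool -> Int

Answer: Bool -> Int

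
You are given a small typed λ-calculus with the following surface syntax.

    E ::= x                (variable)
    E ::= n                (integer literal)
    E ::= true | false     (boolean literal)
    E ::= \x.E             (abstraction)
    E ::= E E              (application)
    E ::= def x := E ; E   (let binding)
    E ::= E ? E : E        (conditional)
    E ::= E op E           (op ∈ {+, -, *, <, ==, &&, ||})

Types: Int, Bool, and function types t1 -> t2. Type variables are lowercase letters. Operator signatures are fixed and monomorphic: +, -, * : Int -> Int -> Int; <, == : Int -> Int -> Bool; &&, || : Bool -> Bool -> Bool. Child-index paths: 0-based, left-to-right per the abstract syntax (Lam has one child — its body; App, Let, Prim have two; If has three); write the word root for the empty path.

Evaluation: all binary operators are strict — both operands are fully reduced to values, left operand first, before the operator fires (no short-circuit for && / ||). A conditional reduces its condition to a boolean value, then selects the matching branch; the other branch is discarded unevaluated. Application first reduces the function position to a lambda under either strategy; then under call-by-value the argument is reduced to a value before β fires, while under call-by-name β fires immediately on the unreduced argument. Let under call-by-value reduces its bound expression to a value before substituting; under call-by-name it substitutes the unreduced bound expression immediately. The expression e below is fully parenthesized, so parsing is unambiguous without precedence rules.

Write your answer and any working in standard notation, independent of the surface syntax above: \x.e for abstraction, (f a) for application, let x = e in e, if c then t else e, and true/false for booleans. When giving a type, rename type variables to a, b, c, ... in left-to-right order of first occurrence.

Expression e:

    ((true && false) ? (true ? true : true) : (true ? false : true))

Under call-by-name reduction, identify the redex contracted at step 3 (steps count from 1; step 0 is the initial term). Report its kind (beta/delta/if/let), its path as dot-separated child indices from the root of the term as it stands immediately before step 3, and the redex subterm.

Answer: if at root : (if true then false else true)

Derivation:
step 0: (if (true && false) then (if true then true else true) else (if true then false else true))
step 1: [delta@0] (if false then (if true then true else true) else (if true then false else true))
step 2: [if@root] (if true then false else true)
step 3: [if@root] false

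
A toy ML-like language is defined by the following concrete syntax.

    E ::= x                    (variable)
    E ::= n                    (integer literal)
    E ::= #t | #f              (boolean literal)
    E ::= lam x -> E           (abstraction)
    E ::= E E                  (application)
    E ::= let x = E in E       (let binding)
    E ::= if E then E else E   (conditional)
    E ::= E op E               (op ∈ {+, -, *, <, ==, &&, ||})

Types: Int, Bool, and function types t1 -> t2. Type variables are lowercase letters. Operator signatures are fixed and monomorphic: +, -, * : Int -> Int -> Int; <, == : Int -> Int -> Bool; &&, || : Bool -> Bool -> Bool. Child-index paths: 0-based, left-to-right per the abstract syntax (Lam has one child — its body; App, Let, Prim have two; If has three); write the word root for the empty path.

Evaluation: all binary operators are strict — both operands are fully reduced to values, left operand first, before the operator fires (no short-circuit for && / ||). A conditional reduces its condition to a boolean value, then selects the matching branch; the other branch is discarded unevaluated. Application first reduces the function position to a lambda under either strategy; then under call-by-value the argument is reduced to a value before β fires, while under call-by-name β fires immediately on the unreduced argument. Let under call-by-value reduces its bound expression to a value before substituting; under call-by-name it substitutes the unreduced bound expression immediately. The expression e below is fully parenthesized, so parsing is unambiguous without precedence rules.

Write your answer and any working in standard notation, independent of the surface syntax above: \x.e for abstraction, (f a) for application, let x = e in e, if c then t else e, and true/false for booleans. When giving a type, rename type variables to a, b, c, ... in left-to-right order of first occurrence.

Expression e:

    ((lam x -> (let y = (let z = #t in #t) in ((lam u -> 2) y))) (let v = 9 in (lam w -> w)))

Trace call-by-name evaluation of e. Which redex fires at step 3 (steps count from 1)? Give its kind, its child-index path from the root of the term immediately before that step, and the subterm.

Trace:
step 0: ((\x.(let y = (let z = true in true) in ((\u.2) y))) (let v = 9 in (\w.w)))
step 1: [beta@root] (let y = (let z = true in true) in ((\u.2) y))
step 2: [let@root] ((\u.2) (let z = true in true))
step 3: [beta@root] 2

Answer: beta at root : ((\u.2) (let z = true in true))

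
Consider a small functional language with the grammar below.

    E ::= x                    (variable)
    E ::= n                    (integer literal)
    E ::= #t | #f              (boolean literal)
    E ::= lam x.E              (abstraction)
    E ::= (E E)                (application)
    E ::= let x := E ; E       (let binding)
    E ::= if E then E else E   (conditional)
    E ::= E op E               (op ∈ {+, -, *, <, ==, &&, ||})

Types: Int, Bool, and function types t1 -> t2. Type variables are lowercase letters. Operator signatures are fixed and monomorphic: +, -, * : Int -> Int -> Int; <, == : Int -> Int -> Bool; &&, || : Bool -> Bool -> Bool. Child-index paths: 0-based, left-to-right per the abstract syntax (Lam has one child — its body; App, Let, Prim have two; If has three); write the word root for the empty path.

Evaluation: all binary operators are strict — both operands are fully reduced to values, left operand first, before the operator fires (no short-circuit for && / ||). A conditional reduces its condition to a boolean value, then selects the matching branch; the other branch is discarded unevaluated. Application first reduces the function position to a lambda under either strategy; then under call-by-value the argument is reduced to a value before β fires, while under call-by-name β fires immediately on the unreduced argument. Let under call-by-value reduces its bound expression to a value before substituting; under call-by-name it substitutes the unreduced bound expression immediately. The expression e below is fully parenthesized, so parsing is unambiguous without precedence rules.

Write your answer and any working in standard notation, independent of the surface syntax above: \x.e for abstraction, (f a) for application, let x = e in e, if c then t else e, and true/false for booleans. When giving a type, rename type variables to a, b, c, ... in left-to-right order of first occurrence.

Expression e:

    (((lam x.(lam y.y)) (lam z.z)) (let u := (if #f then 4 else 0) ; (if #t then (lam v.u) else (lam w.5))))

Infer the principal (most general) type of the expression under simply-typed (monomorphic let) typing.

Answer: a -> Int

Derivation:
y : b
\y._ : b -> b
\x._ : a -> b -> b
z : c
\z._ : c -> c
  unify a -> b -> b ~ (c -> c) -> d
  unify a ~ c -> c
  unify b -> b ~ d
_ _ : b -> b
  unify Bool ~ Bool
  unify Int ~ Int
let u : Int
  unify Bool ~ Bool
u : Int
\v._ : e -> Int
\w._ : f -> Int
  unify e -> Int ~ f -> Int
  unify e ~ f
  unify Int ~ Int
  unify b -> b ~ (f -> Int) -> g
  unify b ~ f -> Int
  unify f -> Int ~ g
_ _ : f -> Int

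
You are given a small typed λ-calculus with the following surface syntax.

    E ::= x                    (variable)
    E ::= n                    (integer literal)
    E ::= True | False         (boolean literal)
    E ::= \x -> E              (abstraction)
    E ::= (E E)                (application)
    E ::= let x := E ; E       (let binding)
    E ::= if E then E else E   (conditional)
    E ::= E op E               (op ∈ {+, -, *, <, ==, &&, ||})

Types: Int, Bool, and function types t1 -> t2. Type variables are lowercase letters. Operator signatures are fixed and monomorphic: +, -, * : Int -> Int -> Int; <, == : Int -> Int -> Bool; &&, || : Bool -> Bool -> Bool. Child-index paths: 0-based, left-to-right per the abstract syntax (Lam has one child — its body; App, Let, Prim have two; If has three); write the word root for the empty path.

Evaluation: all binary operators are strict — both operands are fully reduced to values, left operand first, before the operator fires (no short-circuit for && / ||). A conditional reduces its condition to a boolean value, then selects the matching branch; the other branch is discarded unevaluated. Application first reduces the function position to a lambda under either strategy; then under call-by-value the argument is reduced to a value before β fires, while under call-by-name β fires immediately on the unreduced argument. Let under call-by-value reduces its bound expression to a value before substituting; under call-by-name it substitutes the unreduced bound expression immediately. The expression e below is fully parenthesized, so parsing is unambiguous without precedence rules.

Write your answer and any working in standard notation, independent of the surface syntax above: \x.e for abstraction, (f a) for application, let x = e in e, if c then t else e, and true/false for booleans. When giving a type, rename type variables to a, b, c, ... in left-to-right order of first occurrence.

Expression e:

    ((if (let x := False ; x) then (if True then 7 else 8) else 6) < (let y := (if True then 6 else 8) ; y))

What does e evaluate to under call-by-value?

Answer: false

Working:
step 0: ((if (let x = false in x) then (if true then 7 else 8) else 6) < (let y = (if true then 6 else 8) in y))
step 1: [let@0.0] ((if false then (if true then 7 else 8) else 6) < (let y = (if true then 6 else 8) in y))
step 2: [if@0] (6 < (let y = (if true then 6 else 8) in y))
step 3: [if@1.0] (6 < (let y = 6 in y))
step 4: [let@1] (6 < 6)
step 5: [delta@root] false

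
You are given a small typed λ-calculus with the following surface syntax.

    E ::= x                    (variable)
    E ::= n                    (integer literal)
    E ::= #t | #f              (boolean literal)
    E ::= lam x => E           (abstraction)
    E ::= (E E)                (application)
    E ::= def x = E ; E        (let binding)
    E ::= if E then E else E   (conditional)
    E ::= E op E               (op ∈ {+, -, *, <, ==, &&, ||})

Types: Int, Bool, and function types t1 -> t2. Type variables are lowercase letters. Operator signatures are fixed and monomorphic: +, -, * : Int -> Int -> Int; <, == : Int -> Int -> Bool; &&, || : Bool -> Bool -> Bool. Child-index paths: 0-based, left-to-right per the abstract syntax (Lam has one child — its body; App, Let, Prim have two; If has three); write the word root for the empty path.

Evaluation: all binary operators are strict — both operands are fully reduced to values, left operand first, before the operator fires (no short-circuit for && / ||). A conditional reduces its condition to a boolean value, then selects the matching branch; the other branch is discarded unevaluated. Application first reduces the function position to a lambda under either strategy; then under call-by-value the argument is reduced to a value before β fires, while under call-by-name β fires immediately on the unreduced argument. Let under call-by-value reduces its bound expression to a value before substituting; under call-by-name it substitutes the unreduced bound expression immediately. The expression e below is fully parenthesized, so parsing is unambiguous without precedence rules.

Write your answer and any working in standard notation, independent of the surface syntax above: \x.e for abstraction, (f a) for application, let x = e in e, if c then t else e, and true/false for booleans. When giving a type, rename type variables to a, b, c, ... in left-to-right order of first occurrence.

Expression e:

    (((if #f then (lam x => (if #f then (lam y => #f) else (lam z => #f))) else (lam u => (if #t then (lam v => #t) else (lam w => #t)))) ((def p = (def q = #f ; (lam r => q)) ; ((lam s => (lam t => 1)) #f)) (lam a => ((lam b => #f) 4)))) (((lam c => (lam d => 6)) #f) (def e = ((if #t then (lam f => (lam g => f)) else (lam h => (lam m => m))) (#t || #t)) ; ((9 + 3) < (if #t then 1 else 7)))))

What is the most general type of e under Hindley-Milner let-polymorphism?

Answer: Bool

Trace:
  unify Bool ~ Bool
  unify Bool ~ Bool
\y._ : b -> Bool
\z._ : c -> Bool
  unify b -> Bool ~ c -> Bool
  unify b ~ c
  unify Bool ~ Bool
\x._ : a -> c -> Bool
  unify Bool ~ Bool
\v._ : e -> Bool
\w._ : f -> Bool
  unify e -> Bool ~ f -> Bool
  unify e ~ f
  unify Bool ~ Bool
\u._ : d -> f -> Bool
  unify a -> c -> Bool ~ d -> f -> Bool
  unify a ~ d
  unify c -> Bool ~ f -> Bool
  unify c ~ f
  unify Bool ~ Bool
let q : Bool
q : Bool
\r._ : g -> Bool
let p : forall. g -> Bool
\t._ : i -> Int
\s._ : h -> i -> Int
  unify h -> i -> Int ~ Bool -> j
  unify h ~ Bool
  unify i -> Int ~ j
_ _ : i -> Int
\b._ : l -> Bool
  unify l -> Bool ~ Int -> m
  unify l ~ Int
  unify Bool ~ m
_ _ : Bool
\a._ : k -> Bool
  unify i -> Int ~ (k -> Bool) -> n
  unify i ~ k -> Bool
  unify Int ~ n
_ _ : Int
  unify d -> f -> Bool ~ Int -> o
  unify d ~ Int
  unify f -> Bool ~ o
_ _ : f -> Bool
\d._ : q -> Int
\c._ : p -> q -> Int
  unify p -> q -> Int ~ Bool -> r
  unify p ~ Bool
  unify q -> Int ~ r
_ _ : q -> Int
  unify Bool ~ Bool
f : s
\g._ : t -> s
\f._ : s -> t -> s
m : v
\m._ : v -> v
\h._ : u -> v -> v
  unify s -> t -> s ~ u -> v -> v
  unify s ~ u
  unify t -> u ~ v -> v
  unify t ~ v
  unify u ~ v
  unify Bool ~ Bool
  unify Bool ~ Bool
  unify v -> v -> v ~ Bool -> w
  unify v ~ Bool
  unify Bool -> Bool ~ w
_ _ : Bool -> Bool
let e : Bool -> Bool
  unify Int ~ Int
  unify Int ~ Int
  unify Int ~ Int
  unify Bool ~ Bool
  unify Int ~ Int
  unify Int ~ Int
  unify q -> Int ~ Bool -> x
  unify q ~ Bool
  unify Int ~ x
_ _ : Int
  unify f -> Bool ~ Int -> y
  unify f ~ Int
  unify Bool ~ y
_ _ : Bool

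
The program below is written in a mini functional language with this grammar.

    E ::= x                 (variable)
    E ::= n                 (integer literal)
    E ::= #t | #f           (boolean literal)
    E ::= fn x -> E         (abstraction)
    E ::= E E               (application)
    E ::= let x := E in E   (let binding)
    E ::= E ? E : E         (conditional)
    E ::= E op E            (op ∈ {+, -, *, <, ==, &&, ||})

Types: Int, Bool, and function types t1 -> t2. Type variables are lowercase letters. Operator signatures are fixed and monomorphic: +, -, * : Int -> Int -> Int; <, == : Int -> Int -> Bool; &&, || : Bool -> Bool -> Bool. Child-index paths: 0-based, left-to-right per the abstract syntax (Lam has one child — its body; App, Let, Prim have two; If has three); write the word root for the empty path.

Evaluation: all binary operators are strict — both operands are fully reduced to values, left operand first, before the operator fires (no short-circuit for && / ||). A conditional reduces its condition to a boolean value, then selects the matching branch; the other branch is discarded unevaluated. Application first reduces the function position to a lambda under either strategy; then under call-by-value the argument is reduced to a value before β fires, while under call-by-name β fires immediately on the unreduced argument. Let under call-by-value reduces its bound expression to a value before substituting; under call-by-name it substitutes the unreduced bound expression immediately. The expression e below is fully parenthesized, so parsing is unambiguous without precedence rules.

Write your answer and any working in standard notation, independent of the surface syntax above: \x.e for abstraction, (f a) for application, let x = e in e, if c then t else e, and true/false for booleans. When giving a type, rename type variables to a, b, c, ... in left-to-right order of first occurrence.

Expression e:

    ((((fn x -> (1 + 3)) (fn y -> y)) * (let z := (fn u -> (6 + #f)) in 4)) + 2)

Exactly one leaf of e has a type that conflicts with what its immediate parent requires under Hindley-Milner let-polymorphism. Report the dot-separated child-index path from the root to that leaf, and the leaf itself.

Answer: 0.1.0.0.1 : false

Trace:
  unify Int ~ Int
  unify Int ~ Int
\x._ : a -> Int
y : b
\y._ : b -> b
  unify a -> Int ~ (b -> b) -> c
  unify a ~ b -> b
  unify Int ~ c
_ _ : Int
  unify Int ~ Int
  unify Int ~ Int
  unify Bool ~ Int
  FAIL: mismatch Bool ~ Int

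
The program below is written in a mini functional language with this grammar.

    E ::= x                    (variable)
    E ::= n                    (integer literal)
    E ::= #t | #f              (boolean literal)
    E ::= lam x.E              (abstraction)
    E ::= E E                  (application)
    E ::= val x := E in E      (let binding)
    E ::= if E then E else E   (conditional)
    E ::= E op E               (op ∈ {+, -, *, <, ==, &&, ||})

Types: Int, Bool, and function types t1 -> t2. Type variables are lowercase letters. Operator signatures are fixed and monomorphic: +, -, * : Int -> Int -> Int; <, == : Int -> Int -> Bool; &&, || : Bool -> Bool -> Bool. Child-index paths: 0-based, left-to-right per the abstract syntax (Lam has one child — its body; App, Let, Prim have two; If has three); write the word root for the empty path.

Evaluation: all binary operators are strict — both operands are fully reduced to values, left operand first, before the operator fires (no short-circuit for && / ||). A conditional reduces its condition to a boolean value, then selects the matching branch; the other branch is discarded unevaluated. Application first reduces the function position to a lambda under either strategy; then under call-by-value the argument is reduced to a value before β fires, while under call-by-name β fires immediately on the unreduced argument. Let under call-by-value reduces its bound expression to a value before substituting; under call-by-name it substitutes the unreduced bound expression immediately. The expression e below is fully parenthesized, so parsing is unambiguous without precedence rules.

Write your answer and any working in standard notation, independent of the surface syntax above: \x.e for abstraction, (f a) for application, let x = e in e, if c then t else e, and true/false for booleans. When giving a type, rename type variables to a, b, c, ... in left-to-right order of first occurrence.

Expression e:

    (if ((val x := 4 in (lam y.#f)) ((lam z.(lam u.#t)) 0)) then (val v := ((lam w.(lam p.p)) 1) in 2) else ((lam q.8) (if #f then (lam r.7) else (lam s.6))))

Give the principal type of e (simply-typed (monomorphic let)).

Trace:
let x : Int
\y._ : a -> Bool
\u._ : c -> Bool
\z._ : b -> c -> Bool
  unify b -> c -> Bool ~ Int -> d
  unify b ~ Int
  unify c -> Bool ~ d
_ _ : c -> Bool
  unify a -> Bool ~ (c -> Bool) -> e
  unify a ~ c -> Bool
  unify Bool ~ e
_ _ : Bool
  unify Bool ~ Bool
p : g
\p._ : g -> g
\w._ : f -> g -> g
  unify f -> g -> g ~ Int -> h
  unify f ~ Int
  unify g -> g ~ h
_ _ : g -> g
let v : g -> g
\q._ : i -> Int
  unify Bool ~ Bool
\r._ : j -> Int
\s._ : k -> Int
  unify j -> Int ~ k -> Int
  unify j ~ k
  unify Int ~ Int
  unify i -> Int ~ (k -> Int) -> l
  unify i ~ k -> Int
  unify Int ~ l
_ _ : Int
  unify Int ~ Int

Answer: Int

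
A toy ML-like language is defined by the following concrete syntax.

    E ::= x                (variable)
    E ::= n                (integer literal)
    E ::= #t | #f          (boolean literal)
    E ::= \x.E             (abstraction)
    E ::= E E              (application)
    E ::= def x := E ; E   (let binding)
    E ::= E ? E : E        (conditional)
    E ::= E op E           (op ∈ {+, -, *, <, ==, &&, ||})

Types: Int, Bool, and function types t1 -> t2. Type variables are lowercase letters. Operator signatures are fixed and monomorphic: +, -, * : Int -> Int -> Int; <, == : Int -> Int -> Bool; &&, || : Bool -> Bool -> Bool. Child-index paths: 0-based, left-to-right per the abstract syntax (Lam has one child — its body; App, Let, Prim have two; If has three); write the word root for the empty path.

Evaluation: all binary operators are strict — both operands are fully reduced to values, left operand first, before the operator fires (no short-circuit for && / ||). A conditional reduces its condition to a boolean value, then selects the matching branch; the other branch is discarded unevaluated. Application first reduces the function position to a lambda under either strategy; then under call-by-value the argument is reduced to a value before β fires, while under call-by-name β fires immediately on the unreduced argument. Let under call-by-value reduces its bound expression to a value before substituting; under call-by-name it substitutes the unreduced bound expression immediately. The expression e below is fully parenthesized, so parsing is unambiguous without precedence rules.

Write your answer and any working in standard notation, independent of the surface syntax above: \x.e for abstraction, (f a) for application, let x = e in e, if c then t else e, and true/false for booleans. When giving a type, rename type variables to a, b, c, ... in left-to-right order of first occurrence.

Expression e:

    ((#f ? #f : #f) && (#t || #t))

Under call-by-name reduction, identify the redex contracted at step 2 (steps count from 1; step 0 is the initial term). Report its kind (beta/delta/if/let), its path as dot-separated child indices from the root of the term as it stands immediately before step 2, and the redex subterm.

Derivation:
step 0: ((if false then false else false) && (true || true))
step 1: [if@0] (false && (true || true))
step 2: [delta@1] (false && true)

Answer: delta at 1 : (true || true)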